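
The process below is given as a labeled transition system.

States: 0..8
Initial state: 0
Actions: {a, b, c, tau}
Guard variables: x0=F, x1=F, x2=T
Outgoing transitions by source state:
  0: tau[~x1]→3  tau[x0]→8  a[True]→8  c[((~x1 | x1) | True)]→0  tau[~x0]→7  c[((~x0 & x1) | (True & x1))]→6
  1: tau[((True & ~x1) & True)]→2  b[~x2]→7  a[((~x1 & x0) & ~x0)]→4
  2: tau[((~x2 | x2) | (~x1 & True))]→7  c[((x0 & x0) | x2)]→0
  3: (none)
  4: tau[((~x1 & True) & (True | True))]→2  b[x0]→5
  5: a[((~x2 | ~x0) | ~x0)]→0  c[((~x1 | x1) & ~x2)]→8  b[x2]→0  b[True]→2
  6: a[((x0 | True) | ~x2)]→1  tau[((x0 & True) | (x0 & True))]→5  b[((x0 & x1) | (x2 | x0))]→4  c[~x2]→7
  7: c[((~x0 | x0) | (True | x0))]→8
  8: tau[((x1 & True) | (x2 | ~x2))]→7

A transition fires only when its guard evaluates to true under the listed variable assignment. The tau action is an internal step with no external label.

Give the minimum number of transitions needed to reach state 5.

Breadth-first toward 5:
  Layer 0: {0}
  Layer 1: {3,7,8}
5 never appears.

Answer: UNREACHABLE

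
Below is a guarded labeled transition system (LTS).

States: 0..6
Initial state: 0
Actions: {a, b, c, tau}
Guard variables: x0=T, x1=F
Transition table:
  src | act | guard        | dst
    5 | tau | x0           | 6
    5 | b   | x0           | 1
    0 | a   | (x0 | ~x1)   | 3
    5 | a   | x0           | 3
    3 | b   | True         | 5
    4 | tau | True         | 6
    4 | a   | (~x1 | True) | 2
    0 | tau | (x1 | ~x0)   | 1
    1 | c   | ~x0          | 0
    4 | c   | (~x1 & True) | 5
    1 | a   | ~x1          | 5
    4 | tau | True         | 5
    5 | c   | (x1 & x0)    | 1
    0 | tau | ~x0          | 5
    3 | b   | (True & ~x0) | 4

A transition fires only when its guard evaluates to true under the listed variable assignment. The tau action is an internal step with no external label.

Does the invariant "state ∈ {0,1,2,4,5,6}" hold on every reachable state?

Allowed set {0,1,2,4,5,6}
Reachable = {0,1,3,5,6}
  0: ok
  1: ok
  3: outside
  5: ok
  6: ok
reach 3 via a — violates

Answer: INVARIANT VIOLATED at state 3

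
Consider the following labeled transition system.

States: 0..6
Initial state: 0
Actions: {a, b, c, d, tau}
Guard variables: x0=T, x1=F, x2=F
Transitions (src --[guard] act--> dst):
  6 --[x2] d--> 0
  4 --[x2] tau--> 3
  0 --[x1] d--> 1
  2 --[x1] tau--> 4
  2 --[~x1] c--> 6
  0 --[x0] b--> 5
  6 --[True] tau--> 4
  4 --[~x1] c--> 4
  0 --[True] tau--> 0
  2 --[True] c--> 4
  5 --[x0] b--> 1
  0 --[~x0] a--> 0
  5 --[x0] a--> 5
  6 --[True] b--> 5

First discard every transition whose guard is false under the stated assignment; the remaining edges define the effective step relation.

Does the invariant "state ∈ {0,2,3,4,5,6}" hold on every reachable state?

Inv-set: {0,2,3,4,5,6}
Reach set: {0,1,5}
  0: ok
  1: ✗ unsafe
  5: ok
reach 1 via b·b — violates

Answer: INVARIANT VIOLATED at state 1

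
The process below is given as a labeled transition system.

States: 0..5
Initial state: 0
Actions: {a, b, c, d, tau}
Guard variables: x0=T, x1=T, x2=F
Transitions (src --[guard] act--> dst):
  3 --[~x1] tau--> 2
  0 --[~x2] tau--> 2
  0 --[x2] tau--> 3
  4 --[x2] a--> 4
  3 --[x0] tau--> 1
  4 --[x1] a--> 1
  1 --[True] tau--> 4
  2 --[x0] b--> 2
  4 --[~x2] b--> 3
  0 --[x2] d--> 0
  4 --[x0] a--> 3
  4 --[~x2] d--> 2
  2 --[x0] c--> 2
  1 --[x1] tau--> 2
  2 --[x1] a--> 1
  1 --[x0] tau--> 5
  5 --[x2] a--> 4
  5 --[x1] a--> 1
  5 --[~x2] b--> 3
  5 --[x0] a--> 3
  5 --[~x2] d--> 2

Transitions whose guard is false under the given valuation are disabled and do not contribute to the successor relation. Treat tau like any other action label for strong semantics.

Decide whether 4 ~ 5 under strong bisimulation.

Answer: BISIMILAR

Analysis:
Compute ~ classes (split until stable):
  π0 = {{0,1,2,3,4,5}}
  π1 = {{0,1,3},{2},{4,5}}
  π2 = {{0},{1},{2},{3},{4,5}}
stable after 3 split(s): 5 block(s)
4∈{4,5}, 5∈{4,5}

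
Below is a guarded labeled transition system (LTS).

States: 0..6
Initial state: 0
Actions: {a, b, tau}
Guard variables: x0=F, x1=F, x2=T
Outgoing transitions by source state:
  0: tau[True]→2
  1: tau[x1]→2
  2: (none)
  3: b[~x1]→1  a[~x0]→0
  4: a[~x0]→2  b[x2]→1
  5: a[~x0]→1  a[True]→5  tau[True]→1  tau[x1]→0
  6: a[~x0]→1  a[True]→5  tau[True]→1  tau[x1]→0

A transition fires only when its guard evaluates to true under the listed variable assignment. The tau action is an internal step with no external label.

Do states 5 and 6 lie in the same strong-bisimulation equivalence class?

Compute ~ classes (split until stable):
  round 0: {{0,1,2,3,4,5,6}}
  round 1: {{0},{1,2},{3,4},{5,6}}
  round 2: {{0},{1,2},{3},{4},{5,6}}
Fixed point at round 3; 5 class(es).
[5]={5,6}  [6]={5,6}

Answer: BISIMILAR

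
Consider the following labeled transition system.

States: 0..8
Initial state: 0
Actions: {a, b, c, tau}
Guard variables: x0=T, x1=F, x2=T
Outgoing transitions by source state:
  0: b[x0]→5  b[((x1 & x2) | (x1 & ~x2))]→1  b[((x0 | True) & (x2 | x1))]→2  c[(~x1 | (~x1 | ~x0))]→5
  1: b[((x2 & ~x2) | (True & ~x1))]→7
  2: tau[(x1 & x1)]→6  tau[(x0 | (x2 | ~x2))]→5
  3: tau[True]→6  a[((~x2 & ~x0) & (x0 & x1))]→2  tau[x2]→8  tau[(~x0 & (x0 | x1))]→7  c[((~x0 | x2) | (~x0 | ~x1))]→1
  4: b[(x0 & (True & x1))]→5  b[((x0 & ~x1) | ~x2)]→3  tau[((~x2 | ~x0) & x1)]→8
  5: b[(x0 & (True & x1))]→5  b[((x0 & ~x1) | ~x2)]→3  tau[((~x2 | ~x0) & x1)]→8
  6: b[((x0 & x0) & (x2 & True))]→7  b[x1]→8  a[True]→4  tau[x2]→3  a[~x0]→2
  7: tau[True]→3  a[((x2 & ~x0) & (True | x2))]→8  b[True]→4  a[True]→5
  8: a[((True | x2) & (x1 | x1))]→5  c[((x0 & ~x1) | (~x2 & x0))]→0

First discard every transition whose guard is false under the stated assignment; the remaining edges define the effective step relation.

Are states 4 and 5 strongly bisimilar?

Answer: BISIMILAR

Trace:
Compute ~ classes (split until stable):
  round 0: {{0,1,2,3,4,5,6,7,8}}
  round 1: {{0},{1,4,5},{2},{3},{6,7},{8}}
  round 2: {{0},{1},{2},{3},{4,5},{6},{7},{8}}
8 equivalence class(es) (converged in 3)
class of 4: {4,5}; class of 5: {4,5}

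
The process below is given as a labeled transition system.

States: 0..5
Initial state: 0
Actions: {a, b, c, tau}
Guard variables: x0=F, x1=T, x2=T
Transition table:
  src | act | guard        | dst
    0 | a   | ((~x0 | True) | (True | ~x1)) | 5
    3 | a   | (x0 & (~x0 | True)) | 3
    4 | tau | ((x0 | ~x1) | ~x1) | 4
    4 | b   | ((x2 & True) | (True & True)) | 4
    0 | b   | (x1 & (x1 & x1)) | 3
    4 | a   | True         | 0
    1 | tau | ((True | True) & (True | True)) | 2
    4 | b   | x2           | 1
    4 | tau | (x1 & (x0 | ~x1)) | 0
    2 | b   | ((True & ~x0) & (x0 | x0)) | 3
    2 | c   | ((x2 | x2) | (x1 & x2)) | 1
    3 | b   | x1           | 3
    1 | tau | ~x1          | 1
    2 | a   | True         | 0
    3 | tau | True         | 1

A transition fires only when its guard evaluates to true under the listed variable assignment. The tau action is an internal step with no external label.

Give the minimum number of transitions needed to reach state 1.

Breadth-first toward 1:
  L0 = {0}
  L1 = {3,5}
  L2 = {1}
depth(1)=2, e.g. b·tau

Answer: 2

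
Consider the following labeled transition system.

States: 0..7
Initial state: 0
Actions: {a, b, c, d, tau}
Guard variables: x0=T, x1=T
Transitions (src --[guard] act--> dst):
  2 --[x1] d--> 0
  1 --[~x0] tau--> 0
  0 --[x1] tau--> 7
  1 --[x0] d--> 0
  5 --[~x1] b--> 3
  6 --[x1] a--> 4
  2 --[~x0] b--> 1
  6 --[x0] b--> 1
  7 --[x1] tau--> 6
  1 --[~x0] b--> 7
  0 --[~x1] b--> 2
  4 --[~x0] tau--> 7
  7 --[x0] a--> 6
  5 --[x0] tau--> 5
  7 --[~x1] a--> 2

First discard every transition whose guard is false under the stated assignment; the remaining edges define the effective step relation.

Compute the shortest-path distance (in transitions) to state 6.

Answer: 2

Analysis:
Layered search for 6:
  depth 0: {0}
  depth 1: {7}
  depth 2: {6}
6 enters at depth 2; path tau·a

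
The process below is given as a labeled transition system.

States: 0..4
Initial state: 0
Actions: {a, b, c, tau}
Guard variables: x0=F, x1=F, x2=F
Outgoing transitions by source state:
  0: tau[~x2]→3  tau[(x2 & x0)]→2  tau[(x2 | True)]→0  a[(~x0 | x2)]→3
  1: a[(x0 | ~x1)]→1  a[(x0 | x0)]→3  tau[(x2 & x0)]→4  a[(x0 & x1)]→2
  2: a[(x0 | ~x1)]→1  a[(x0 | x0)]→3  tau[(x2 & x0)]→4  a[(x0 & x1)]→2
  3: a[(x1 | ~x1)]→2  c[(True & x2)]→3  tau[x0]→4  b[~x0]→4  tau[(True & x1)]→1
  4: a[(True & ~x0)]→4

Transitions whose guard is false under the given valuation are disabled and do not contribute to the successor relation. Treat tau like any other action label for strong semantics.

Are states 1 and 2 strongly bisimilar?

Answer: BISIMILAR

Analysis:
Compute ~ classes (split until stable):
  P[0] = {{0,1,2,3,4}}
  P[1] = {{0},{1,2,4},{3}}
Fixed point at round 2; 3 class(es).
1∈{1,2,4}, 2∈{1,2,4}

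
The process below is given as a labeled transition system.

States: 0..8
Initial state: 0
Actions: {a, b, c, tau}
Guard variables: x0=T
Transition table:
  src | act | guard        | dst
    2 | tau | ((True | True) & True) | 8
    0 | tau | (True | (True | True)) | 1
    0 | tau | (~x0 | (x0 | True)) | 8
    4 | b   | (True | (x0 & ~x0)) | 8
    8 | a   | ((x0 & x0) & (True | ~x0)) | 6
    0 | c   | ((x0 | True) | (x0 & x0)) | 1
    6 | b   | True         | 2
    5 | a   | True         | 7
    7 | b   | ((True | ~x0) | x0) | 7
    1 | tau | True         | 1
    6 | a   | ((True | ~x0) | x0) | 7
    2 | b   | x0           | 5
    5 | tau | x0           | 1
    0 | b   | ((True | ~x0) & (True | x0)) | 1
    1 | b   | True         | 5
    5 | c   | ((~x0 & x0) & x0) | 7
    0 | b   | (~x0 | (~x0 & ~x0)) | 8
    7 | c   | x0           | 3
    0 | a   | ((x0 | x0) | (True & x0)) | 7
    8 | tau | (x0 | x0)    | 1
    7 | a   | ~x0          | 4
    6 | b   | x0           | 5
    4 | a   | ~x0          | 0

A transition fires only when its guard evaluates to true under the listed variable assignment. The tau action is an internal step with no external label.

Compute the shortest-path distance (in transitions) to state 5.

Answer: 2

Trace:
Breadth-first toward 5:
  Layer 0: {0}
  Layer 1: {1,7,8}
  Layer 2: {3,5,6}
depth(5)=2, e.g. b·b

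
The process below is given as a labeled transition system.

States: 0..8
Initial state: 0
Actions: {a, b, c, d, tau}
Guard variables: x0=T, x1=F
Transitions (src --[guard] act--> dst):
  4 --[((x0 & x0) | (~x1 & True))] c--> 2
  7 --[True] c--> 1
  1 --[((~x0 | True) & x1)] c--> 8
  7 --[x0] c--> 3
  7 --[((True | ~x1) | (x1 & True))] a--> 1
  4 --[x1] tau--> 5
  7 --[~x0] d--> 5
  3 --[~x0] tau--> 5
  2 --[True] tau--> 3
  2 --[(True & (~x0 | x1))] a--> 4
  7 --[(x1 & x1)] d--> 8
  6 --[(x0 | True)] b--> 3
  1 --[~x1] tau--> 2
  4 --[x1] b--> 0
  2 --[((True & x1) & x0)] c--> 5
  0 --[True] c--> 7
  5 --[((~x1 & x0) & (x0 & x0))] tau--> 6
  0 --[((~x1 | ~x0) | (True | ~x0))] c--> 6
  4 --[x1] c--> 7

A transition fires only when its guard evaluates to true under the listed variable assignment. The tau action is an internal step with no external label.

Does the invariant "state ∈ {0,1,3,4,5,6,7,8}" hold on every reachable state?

Inv-set: {0,1,3,4,5,6,7,8}
R = {0,1,2,3,6,7}
  0: ✓
  1: ✓
  2: ✗ unsafe
  3: ✓
  6: ✓
  7: ✓
counterexample path to 2: c·c·tau

Answer: INVARIANT VIOLATED at state 2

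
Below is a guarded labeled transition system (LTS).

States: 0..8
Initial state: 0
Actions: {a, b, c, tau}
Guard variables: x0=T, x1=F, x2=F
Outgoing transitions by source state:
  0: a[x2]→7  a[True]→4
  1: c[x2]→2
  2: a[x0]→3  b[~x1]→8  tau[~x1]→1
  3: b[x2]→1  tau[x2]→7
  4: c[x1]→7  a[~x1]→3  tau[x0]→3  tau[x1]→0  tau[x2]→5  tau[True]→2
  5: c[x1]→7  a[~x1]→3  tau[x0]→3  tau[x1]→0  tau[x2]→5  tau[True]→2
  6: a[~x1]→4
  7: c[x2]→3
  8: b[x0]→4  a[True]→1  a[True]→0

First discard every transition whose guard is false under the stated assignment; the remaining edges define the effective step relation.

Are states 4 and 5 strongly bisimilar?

Compute ~ classes (split until stable):
  round 0: {{0,1,2,3,4,5,6,7,8}}
  round 1: {{0,6},{1,3,7},{2},{4,5},{8}}
stable after 2 split(s): 5 block(s)
[4]={4,5}  [5]={4,5}

Answer: BISIMILAR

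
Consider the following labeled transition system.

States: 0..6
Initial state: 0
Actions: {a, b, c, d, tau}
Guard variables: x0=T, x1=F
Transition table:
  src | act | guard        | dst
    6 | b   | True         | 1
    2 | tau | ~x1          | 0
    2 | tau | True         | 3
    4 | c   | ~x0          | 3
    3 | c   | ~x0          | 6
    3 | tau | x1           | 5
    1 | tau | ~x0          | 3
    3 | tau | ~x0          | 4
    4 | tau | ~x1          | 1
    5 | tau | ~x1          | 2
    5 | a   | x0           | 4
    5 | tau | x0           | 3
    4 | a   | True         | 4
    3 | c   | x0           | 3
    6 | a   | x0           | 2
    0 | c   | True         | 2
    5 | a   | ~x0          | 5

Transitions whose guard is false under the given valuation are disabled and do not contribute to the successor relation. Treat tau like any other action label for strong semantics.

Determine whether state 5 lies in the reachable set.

After dropping false guards: 11 live edges.
depth 0: {0}
depth 1: {2}  cumulative {0,2}
depth 2: {3}  cumulative {0,2,3}
Reachable = {0,2,3}

Answer: UNREACHABLE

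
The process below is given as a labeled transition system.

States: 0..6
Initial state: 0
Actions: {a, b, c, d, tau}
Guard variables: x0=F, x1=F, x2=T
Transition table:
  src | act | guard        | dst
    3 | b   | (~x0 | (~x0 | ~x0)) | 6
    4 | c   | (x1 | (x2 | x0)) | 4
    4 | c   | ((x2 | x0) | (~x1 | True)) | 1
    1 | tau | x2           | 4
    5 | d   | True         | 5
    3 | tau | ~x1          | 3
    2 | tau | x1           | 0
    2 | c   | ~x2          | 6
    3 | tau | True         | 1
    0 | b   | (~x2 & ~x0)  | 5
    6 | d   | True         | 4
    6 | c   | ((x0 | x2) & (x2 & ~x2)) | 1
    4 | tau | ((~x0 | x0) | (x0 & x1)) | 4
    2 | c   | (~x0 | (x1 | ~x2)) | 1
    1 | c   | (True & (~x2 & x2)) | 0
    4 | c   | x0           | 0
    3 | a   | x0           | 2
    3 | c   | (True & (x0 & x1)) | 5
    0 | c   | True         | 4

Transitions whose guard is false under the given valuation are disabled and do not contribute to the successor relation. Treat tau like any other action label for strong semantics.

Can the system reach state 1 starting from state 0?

After dropping false guards: 11 live edges.
L0 = {0}
L1 = {4}  now seen {0,4}
L2 = {1}  now seen {0,1,4}
Reachable = {0,1,4}
Path to 1: c·c

Answer: REACHABLE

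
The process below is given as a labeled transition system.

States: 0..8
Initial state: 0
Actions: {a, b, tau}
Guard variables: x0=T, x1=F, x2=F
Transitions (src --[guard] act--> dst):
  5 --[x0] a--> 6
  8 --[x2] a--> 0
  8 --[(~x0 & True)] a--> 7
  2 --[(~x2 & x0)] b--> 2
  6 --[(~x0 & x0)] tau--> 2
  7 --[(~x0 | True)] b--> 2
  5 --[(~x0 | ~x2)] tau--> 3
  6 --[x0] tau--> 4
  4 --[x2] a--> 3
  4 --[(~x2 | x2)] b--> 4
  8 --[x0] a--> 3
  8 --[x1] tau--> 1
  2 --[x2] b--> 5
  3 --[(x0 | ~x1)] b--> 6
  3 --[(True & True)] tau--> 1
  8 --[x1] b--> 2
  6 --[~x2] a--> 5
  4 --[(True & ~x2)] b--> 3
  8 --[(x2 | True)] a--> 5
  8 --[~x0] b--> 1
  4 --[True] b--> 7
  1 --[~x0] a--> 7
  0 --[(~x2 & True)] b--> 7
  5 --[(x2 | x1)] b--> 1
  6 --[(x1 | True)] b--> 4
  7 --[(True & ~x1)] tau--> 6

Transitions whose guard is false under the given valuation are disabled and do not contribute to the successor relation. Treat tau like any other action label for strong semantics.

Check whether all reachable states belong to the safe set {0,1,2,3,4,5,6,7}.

Safe = {0,1,2,3,4,5,6,7}
R = {0,1,2,3,4,5,6,7}
  0: ok
  1: ok
  2: ok
  3: ok
  4: ok
  5: ok
  6: ok
  7: ok

Answer: INVARIANT HOLDS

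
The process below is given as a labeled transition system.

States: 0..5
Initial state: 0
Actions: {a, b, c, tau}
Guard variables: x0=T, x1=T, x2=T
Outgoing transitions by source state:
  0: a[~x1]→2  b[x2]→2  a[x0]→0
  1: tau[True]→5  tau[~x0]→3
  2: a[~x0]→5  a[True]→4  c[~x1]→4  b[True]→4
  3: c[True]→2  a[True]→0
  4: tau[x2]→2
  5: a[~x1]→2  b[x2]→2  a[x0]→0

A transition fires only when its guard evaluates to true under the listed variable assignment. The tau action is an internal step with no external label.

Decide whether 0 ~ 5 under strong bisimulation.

Bisimulation quotient by refinement:
  P[0] = {{0,1,2,3,4,5}}
  P[1] = {{0,2,5},{1,4},{3}}
  P[2] = {{0,5},{1,4},{2},{3}}
  P[3] = {{0,5},{1},{2},{3},{4}}
5 equivalence class(es) (converged in 4)
[0]={0,5}  [5]={0,5}

Answer: BISIMILAR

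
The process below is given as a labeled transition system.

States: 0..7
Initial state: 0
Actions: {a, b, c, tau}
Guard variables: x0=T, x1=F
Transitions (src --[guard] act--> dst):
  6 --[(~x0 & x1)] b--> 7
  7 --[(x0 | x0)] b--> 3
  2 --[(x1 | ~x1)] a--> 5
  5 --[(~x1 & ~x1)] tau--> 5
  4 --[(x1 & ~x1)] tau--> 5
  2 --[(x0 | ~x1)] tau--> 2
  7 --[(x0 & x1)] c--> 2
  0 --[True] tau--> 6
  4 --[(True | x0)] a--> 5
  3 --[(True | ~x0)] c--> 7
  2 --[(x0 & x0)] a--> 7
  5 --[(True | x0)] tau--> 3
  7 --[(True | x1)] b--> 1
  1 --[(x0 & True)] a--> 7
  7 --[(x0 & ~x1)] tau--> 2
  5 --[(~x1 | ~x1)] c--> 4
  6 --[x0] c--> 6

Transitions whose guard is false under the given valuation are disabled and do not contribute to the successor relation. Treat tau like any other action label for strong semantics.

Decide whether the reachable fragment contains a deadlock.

Reachable = {0,6}
  0: tau→6  [deg 1]
  6: c→6  [deg 1]

Answer: DEADLOCK-FREE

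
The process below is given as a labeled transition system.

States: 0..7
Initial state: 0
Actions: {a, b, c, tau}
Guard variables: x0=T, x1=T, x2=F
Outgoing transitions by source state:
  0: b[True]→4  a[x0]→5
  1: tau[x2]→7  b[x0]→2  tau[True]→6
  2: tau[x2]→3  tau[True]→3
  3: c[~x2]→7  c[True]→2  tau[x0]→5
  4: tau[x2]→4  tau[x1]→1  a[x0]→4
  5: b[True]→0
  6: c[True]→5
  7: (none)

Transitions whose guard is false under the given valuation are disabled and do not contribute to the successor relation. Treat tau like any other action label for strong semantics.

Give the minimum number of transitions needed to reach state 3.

Breadth-first toward 3:
  depth 0: {0}
  depth 1: {4,5}
  depth 2: {1}
  depth 3: {2,6}
  depth 4: {3}
first hit 3 at d=4 via b·tau·b·tau

Answer: 4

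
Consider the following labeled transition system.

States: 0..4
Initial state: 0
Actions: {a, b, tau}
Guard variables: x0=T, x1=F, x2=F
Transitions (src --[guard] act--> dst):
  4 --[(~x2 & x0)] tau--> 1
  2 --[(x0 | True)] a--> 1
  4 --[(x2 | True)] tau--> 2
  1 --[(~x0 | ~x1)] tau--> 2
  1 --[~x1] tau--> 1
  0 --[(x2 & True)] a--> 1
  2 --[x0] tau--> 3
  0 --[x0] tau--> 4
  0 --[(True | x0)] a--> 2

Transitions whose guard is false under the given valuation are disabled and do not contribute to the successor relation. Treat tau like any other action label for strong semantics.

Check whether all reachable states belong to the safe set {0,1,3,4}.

Safe = {0,1,3,4}
Reach set: {0,1,2,3,4}
  0: ok
  1: ok
  2: outside
  3: ok
  4: ok
counterexample path to 2: a

Answer: INVARIANT VIOLATED at state 2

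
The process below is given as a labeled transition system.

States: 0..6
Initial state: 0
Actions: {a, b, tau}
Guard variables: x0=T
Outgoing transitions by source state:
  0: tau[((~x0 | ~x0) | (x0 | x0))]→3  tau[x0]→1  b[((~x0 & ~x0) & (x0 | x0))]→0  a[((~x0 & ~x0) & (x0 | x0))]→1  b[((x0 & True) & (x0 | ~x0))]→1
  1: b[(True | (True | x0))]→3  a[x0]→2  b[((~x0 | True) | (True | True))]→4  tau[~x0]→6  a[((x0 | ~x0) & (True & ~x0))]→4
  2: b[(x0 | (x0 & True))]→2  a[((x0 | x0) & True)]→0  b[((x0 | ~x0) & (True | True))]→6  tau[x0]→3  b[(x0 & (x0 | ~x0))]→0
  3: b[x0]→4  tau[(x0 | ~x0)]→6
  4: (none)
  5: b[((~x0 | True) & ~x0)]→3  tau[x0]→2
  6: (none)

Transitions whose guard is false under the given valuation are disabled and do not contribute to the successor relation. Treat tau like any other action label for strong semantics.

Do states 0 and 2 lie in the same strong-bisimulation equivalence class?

Answer: NOT BISIMILAR

Analysis:
Refine partition for ~:
  π0 = {{0,1,2,3,4,5,6}}
  π1 = {{0,3},{1},{2},{4,6},{5}}
  π2 = {{0},{1},{2},{3},{4,6},{5}}
stable after 3 split(s): 6 block(s)
class of 0: {0}; class of 2: {2}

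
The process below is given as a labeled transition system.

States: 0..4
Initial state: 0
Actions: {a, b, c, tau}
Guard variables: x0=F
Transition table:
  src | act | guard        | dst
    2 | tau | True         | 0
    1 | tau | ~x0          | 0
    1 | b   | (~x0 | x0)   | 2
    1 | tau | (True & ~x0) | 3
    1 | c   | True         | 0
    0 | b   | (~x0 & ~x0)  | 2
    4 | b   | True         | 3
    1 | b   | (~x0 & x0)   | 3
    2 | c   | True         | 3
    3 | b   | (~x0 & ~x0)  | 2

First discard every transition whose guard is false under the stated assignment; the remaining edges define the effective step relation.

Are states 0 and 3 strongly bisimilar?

Bisimulation quotient by refinement:
  round 0: {{0,1,2,3,4}}
  round 1: {{0,3,4},{1},{2}}
  round 2: {{0,3},{1},{2},{4}}
Fixed point at round 3; 4 class(es).
class of 0: {0,3}; class of 3: {0,3}

Answer: BISIMILAR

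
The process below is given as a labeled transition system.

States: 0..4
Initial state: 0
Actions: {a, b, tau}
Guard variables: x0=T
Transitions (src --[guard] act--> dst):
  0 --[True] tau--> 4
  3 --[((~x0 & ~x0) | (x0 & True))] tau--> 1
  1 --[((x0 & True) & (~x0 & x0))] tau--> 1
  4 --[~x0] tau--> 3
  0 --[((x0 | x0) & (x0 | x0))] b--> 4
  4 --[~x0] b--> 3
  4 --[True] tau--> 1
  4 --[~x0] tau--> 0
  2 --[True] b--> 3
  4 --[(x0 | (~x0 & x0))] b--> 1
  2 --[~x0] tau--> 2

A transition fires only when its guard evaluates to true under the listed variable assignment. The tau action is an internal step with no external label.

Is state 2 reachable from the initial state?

Answer: UNREACHABLE

Trace:
6 transition(s) survive guard evaluation.
L0 = {0}
L1 = {4}  total {0,4}
L2 = {1}  total {0,1,4}
Reach set: {0,1,4}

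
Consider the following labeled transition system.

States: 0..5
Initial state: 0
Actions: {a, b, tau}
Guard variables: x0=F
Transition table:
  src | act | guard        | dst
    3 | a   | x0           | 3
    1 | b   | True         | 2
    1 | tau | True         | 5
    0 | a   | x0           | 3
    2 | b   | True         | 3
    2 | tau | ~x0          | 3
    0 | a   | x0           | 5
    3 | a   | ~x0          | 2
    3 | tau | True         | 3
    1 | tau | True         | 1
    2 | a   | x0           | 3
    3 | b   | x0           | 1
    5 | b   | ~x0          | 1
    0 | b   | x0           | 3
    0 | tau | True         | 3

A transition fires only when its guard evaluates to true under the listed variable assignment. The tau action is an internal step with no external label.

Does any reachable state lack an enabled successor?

Answer: DEADLOCK-FREE

Trace:
Reachable = {0,2,3}
  0: tau→3  [1 out]
  2: b→3  tau→3  [2 out]
  3: a→2  tau→3  [2 out]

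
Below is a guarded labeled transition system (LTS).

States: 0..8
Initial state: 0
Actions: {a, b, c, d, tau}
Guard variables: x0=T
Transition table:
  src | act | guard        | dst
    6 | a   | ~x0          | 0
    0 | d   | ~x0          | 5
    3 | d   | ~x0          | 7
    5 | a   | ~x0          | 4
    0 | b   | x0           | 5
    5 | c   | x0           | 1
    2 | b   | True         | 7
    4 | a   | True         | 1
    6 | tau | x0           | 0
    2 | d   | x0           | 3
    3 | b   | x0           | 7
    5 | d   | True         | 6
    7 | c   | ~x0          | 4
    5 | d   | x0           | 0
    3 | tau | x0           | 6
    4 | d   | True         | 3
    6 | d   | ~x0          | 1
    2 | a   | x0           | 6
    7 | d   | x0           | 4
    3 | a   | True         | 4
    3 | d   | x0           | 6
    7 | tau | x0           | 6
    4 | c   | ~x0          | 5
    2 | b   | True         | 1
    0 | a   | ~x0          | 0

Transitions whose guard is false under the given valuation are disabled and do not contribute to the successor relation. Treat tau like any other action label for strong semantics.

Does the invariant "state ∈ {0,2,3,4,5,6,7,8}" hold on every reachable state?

Inv-set: {0,2,3,4,5,6,7,8}
Reach set: {0,1,5,6}
  0: ✓
  1: VIOLATES
  5: ✓
  6: ✓
witness against invariant: b·c → 1

Answer: INVARIANT VIOLATED at state 1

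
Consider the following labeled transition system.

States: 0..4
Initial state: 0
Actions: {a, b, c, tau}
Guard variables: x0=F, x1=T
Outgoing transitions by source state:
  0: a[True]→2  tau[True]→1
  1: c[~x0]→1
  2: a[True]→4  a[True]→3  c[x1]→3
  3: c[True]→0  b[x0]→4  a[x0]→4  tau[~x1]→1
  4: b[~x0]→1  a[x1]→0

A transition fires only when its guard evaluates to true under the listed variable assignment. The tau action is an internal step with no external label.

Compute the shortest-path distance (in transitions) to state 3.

Layered search for 3:
  L0 = {0}
  L1 = {1,2}
  L2 = {3,4}
3 enters at depth 2; path a·a

Answer: 2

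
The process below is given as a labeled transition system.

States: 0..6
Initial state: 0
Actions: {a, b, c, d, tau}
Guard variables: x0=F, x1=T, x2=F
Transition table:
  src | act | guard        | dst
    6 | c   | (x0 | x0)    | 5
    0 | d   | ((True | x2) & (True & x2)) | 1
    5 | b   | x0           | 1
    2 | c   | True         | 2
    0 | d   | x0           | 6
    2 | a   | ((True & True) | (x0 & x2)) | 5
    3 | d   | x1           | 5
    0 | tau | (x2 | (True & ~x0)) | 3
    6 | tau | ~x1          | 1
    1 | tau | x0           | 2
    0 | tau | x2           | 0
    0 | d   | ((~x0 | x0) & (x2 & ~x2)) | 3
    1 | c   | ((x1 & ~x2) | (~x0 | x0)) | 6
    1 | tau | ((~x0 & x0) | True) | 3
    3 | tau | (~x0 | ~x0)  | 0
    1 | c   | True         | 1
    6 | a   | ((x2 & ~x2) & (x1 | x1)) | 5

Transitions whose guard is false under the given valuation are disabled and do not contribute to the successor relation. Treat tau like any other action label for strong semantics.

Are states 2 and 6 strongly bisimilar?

Answer: NOT BISIMILAR

Working:
Refine partition for ~:
  π0 = {{0,1,2,3,4,5,6}}
  π1 = {{0},{1},{2},{3},{4,5,6}}
5 equivalence class(es) (converged in 2)
2∈{2}, 6∈{4,5,6}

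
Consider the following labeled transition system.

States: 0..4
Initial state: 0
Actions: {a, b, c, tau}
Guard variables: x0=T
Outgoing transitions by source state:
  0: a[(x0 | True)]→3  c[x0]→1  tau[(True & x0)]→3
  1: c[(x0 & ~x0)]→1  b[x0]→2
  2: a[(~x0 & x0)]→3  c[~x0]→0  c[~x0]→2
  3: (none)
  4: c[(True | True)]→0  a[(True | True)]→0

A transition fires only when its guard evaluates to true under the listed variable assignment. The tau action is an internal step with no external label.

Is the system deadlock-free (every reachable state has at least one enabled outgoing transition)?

Answer: DEADLOCK at state 2

Working:
Reach set: {0,1,2,3}
  0: a→3  c→1  tau→3  [3 exit(s)]
  1: b→2  [1 exit(s)]
  2: ∅  [deadlock]
  3: ∅  [deadlock]
trace reaching 2: c·b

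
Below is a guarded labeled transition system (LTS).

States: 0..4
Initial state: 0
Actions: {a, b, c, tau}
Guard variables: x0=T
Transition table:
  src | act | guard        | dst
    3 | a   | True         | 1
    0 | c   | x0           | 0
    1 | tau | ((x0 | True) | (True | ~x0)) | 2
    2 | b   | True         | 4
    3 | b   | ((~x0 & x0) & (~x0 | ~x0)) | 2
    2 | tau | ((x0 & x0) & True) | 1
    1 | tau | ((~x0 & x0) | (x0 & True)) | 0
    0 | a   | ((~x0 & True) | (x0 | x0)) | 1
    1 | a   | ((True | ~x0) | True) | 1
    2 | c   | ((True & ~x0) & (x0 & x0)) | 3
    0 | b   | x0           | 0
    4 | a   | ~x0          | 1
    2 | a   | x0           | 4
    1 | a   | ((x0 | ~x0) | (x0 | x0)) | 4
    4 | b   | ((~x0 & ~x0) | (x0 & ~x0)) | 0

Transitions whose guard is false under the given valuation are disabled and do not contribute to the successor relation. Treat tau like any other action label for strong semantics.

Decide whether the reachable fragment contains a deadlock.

Reachable = {0,1,2,4}
  0: a→1  b→0  c→0  [3 exit(s)]
  1: a→1  a→4  tau→0  tau→2  [4 exit(s)]
  2: a→4  b→4  tau→1  [3 exit(s)]
  4: ∅  [STUCK]
witness 4: a·a

Answer: DEADLOCK at state 4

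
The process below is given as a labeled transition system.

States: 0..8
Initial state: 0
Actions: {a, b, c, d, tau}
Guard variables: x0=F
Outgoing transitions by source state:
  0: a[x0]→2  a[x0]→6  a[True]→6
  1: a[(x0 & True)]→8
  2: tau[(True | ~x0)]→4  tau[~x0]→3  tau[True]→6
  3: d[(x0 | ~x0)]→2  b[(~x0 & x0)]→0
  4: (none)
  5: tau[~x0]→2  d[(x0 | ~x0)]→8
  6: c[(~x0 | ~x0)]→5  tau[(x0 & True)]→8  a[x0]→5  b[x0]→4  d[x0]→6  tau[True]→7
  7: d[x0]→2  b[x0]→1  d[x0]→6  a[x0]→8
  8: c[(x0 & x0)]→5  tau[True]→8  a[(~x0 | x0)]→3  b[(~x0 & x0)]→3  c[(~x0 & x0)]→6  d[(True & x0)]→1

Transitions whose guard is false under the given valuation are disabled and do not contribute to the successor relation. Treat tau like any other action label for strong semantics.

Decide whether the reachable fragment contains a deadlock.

Reachable = {0,2,3,4,5,6,7,8}
  0: a→6  [1 out]
  2: tau→3  tau→4  tau→6  [3 out]
  3: d→2  [1 out]
  4: ∅  [STUCK]
  5: d→8  tau→2  [2 out]
  6: c→5  tau→7  [2 out]
  7: ∅  [STUCK]
  8: a→3  tau→8  [2 out]
trace reaching 4: a·c·tau·tau

Answer: DEADLOCK at state 4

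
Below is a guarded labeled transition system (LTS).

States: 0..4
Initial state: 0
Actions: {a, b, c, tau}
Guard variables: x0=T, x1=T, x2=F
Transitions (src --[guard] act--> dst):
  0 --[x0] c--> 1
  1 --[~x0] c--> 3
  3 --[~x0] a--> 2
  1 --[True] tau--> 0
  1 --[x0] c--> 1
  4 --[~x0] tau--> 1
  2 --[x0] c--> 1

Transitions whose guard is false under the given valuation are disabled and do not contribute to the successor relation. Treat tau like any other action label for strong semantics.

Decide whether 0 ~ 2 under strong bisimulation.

Bisimulation quotient by refinement:
  π0 = {{0,1,2,3,4}}
  π1 = {{0,2},{1},{3,4}}
Fixed point at round 2; 3 class(es).
0∈{0,2}, 2∈{0,2}

Answer: BISIMILAR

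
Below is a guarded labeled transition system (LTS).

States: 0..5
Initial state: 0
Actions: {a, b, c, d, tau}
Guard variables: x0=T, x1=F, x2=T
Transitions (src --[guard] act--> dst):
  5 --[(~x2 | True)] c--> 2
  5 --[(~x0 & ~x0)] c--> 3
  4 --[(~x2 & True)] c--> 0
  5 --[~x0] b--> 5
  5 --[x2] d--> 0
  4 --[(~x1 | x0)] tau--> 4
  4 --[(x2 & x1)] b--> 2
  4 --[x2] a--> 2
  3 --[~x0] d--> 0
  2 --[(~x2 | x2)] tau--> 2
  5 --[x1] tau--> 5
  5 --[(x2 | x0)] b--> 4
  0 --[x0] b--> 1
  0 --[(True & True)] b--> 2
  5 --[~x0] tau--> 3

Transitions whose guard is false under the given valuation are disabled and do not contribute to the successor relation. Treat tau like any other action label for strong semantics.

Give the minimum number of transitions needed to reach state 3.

Answer: UNREACHABLE

Trace:
Breadth-first toward 3:
  L0 = {0}
  L1 = {1,2}
3 never appears.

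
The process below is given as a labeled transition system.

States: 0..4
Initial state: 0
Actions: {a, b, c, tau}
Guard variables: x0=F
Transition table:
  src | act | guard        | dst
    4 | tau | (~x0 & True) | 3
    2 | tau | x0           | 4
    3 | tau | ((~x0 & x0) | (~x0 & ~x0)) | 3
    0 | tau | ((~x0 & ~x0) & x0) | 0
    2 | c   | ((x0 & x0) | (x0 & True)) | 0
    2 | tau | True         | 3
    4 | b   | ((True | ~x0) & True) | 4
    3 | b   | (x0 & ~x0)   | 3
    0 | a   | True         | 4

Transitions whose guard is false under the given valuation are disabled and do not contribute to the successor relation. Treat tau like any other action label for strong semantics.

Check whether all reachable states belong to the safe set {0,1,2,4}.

Answer: INVARIANT VIOLATED at state 3

Analysis:
Inv-set: {0,1,2,4}
R = {0,3,4}
  0: safe
  3: ✗ unsafe
  4: safe
counterexample path to 3: a·tau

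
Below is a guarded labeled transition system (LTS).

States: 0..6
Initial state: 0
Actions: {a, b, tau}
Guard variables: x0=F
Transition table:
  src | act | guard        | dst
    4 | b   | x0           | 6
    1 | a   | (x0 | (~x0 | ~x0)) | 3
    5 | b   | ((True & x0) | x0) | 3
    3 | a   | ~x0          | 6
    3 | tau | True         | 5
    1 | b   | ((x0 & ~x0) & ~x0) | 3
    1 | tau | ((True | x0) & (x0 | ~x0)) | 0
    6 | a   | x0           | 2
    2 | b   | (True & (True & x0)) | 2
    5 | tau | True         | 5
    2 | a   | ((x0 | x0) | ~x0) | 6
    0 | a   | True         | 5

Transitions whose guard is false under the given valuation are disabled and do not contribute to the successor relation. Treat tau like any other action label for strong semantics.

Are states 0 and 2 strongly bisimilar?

Answer: NOT BISIMILAR

Trace:
Refine partition for ~:
  π0 = {{0,1,2,3,4,5,6}}
  π1 = {{0,2},{1,3},{4,6},{5}}
  π2 = {{0},{1},{2},{3},{4,6},{5}}
Fixed point at round 3; 6 class(es).
0∈{0}, 2∈{2}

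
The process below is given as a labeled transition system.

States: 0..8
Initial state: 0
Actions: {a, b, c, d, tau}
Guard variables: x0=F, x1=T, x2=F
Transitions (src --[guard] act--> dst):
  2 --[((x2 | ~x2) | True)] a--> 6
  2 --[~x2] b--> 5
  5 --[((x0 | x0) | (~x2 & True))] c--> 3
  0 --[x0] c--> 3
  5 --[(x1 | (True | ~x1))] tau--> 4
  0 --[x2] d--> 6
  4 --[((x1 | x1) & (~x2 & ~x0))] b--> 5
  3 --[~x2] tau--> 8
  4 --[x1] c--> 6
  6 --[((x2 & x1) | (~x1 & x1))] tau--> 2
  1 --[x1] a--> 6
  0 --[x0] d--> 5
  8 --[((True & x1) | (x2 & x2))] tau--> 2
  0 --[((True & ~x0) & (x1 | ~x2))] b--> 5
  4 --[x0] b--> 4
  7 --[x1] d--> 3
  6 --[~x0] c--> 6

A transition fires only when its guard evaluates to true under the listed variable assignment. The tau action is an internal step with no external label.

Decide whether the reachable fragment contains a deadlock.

Reach set: {0,2,3,4,5,6,8}
  0: b→5  [1 exit(s)]
  2: a→6  b→5  [2 exit(s)]
  3: tau→8  [1 exit(s)]
  4: b→5  c→6  [2 exit(s)]
  5: c→3  tau→4  [2 exit(s)]
  6: c→6  [1 exit(s)]
  8: tau→2  [1 exit(s)]

Answer: DEADLOCK-FREE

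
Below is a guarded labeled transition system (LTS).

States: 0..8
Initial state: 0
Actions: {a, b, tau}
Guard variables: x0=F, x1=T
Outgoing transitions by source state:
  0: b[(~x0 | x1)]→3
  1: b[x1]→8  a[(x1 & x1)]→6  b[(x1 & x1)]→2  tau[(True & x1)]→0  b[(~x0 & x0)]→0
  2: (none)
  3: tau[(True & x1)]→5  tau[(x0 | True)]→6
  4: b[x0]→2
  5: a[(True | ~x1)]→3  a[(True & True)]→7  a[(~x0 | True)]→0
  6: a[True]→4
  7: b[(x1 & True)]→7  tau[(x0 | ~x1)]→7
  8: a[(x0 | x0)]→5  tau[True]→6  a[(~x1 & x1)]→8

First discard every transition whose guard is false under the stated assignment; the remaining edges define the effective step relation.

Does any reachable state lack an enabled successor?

Answer: DEADLOCK at state 4

Trace:
Reach set: {0,3,4,5,6,7}
  0: b→3  [1 exit(s)]
  3: tau→5  tau→6  [2 exit(s)]
  4: ∅  [STUCK]
  5: a→0  a→3  a→7  [3 exit(s)]
  6: a→4  [1 exit(s)]
  7: b→7  [1 exit(s)]
Path to 4: b·tau·a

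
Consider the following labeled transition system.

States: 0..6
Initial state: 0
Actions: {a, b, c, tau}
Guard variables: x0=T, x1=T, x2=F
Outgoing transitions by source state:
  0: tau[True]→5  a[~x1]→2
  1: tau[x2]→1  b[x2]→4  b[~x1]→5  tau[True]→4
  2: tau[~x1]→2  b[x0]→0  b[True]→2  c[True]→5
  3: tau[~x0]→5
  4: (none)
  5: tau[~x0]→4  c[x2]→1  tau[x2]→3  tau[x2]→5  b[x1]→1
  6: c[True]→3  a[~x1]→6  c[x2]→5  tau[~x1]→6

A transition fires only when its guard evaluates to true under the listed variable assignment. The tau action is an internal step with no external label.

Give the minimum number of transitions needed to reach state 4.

BFS to 4:
  depth 0: {0}
  depth 1: {5}
  depth 2: {1}
  depth 3: {4}
depth(4)=3, e.g. tau·b·tau

Answer: 3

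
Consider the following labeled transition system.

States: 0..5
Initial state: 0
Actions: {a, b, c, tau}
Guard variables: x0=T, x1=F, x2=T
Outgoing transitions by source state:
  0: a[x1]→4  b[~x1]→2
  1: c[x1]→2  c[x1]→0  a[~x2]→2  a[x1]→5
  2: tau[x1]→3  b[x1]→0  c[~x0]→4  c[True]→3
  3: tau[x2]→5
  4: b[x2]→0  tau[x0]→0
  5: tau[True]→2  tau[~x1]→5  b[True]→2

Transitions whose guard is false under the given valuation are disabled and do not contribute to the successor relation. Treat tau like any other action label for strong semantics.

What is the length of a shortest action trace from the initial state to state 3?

BFS to 3:
  depth 0: {0}
  depth 1: {2}
  depth 2: {3}
depth(3)=2, e.g. b·c

Answer: 2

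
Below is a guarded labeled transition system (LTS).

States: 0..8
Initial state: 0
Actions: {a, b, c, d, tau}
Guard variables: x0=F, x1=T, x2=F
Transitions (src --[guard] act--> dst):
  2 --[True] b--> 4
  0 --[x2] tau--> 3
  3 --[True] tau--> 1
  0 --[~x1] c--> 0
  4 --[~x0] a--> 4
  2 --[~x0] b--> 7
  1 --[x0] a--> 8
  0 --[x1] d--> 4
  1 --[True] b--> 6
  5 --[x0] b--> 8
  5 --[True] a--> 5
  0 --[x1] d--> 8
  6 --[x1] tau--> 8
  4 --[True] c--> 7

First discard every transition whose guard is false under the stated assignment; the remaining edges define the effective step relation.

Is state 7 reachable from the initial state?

10 transition(s) survive guard evaluation.
depth 0: {0}
depth 1: {4,8}  now seen {0,4,8}
depth 2: {7}  now seen {0,4,7,8}
R = {0,4,7,8}
witness 7: d·c

Answer: REACHABLE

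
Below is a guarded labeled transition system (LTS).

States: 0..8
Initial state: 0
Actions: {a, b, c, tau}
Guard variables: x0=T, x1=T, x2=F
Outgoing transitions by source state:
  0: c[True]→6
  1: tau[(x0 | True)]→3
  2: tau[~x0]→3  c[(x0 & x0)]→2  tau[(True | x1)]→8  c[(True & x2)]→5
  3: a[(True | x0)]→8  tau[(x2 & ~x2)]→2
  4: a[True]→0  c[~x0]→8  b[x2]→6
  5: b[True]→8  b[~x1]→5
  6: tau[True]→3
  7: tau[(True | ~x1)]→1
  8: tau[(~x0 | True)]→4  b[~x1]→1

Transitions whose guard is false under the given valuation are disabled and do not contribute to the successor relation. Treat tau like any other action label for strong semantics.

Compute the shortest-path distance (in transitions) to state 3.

Answer: 2

Analysis:
Breadth-first toward 3:
  depth 0: {0}
  depth 1: {6}
  depth 2: {3}
depth(3)=2, e.g. c·tau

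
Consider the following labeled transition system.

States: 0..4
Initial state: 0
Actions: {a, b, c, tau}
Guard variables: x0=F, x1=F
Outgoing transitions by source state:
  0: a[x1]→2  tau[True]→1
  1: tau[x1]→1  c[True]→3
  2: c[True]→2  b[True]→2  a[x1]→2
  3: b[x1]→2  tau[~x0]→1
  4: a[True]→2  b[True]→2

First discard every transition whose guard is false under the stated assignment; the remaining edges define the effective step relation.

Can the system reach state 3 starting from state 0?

Answer: REACHABLE

Working:
7 transition(s) survive guard evaluation.
Layer 0: {0}
Layer 1: {1}  now seen {0,1}
Layer 2: {3}  now seen {0,1,3}
Reachable = {0,1,3}
witness 3: tau·c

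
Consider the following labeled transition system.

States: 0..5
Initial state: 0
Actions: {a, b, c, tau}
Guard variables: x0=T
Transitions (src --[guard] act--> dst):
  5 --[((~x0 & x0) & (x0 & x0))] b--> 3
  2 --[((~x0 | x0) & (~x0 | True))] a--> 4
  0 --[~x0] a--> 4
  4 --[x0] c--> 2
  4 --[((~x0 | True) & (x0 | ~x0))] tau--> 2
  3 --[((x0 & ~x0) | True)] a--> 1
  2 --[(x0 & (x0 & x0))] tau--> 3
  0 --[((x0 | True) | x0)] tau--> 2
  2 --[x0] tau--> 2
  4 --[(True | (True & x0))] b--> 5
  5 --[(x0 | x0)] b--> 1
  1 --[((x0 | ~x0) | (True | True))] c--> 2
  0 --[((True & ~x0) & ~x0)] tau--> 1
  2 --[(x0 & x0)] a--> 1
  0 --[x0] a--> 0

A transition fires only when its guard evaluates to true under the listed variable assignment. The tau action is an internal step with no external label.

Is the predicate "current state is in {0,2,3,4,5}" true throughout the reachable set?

Answer: INVARIANT VIOLATED at state 1

Working:
Allowed set {0,2,3,4,5}
R = {0,1,2,3,4,5}
  0: ✓
  1: VIOLATES
  2: ✓
  3: ✓
  4: ✓
  5: ✓
counterexample path to 1: tau·a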